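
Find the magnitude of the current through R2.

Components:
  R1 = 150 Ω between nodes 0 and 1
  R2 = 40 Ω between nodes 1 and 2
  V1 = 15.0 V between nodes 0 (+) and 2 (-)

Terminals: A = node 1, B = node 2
Nodal analysis, taking node 2 as the 0 V reference.
Source V1 fixes V_0 = 15 V.
KCL at each unknown node (sum of currents leaving = 0; resistances in Ω):
  Node 1: (V_1 - 15)/150 + (V_1 - 0)/40 = 0
Collecting terms: 0.03167 × V_1 = 0.1  =>  V_1 = 3.158 V
I_R2 = (V_1 - V_2)/R2 = (3.158 - 0)/40 = 0.07895 A
|I_R2| = 0.07895 A

Final answer: |I_R2| = 0.07895 A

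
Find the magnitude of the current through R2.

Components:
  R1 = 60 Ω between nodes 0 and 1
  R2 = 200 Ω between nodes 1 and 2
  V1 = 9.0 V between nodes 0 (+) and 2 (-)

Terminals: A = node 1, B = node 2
Nodal analysis, taking node 2 as the 0 V reference.
Source V1 fixes V_0 = 9 V.
KCL at each unknown node (sum of currents leaving = 0; resistances in Ω):
  Node 1: (V_1 - 9)/60 + (V_1 - 0)/200 = 0
Collecting terms: 0.02167 × V_1 = 0.15  =>  V_1 = 6.923 V
I_R2 = (V_1 - V_2)/R2 = (6.923 - 0)/200 = 0.03462 A
|I_R2| = 0.03462 A

Final answer: |I_R2| = 0.03462 A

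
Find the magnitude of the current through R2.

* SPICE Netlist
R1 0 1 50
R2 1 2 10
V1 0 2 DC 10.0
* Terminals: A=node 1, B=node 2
Nodal analysis, taking node 2 as the 0 V reference.
Source V1 fixes V_0 = 10 V.
KCL at each unknown node (sum of currents leaving = 0; resistances in Ω):
  Node 1: (V_1 - 10)/50 + (V_1 - 0)/10 = 0
Collecting terms: 0.12 × V_1 = 0.2  =>  V_1 = 1.667 V
I_R2 = (V_1 - V_2)/R2 = (1.667 - 0)/10 = 0.1667 A
|I_R2| = 0.1667 A

Final answer: |I_R2| = 0.1667 A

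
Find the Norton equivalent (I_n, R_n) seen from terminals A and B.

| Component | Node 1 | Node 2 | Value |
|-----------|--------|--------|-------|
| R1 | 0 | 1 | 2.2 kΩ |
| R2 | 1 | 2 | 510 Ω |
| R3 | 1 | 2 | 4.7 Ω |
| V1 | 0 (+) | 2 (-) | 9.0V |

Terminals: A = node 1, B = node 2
Find the Thévenin equivalent first; then I_n = V_th/R_th and R_n = R_th.
Step 1 — V_th is the open-circuit voltage V_A - V_B (nothing connected across the terminals).
Nodal analysis, taking node 2 as the 0 V reference.
Source V1 fixes V_0 = 9 V.
KCL at each unknown node (sum of currents leaving = 0; resistances in Ω):
  Node 1: (V_1 - 9)/2200 + (V_1 - 0)/510 + (V_1 - 0)/4.7 = 0
Collecting terms: 0.2152 × V_1 = 0.004091  =>  V_1 = 0.01901 V
V_th = V_1 - V_2 = 0.01901 - 0 = 0.01901 V
Step 2 — R_th: zero the source — replace V1 by a short circuit (node 2 merges into node 0) — and find the resistance seen between A (node 1) and B (node 0).
Reduce the network between node 1 (A) and node 0 (B) by series/parallel combination:
  Rp1 = R1 ‖ R2 ‖ R3 (parallel, all between nodes 0 and 1) = 1/(1/2200 + 1/510 + 1/4.7) = 4.647 Ω
R_th = 4.647 Ω
I_n = V_th/R_th = 0.01901/4.647 = 0.004091 A, and R_n = R_th = 4.647 Ω

Final answer: I_n = 0.004091 A, R_n = 4.647 Ω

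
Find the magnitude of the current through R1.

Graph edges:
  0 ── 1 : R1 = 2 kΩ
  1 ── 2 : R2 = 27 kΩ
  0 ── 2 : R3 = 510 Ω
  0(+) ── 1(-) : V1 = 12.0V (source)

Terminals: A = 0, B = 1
Nodal analysis, taking node 1 as the 0 V reference.
Source V1 fixes V_0 = 12 V.
KCL at each unknown node (sum of currents leaving = 0; resistances in Ω):
  Node 2: (V_2 - 0)/27000 + (V_2 - 12)/510 = 0
Collecting terms: 0.001998 × V_2 = 0.02353  =>  V_2 = 11.78 V
I_R1 = (V_0 - V_1)/R1 = (12 - 0)/2000 = 0.006 A
|I_R1| = 0.006 A

Final answer: |I_R1| = 0.006 A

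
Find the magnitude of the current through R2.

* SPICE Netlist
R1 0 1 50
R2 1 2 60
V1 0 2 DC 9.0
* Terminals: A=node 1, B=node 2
Nodal analysis, taking node 2 as the 0 V reference.
Source V1 fixes V_0 = 9 V.
KCL at each unknown node (sum of currents leaving = 0; resistances in Ω):
  Node 1: (V_1 - 9)/50 + (V_1 - 0)/60 = 0
Collecting terms: 0.03667 × V_1 = 0.18  =>  V_1 = 4.909 V
I_R2 = (V_1 - V_2)/R2 = (4.909 - 0)/60 = 0.08182 A
|I_R2| = 0.08182 A

Final answer: |I_R2| = 0.08182 A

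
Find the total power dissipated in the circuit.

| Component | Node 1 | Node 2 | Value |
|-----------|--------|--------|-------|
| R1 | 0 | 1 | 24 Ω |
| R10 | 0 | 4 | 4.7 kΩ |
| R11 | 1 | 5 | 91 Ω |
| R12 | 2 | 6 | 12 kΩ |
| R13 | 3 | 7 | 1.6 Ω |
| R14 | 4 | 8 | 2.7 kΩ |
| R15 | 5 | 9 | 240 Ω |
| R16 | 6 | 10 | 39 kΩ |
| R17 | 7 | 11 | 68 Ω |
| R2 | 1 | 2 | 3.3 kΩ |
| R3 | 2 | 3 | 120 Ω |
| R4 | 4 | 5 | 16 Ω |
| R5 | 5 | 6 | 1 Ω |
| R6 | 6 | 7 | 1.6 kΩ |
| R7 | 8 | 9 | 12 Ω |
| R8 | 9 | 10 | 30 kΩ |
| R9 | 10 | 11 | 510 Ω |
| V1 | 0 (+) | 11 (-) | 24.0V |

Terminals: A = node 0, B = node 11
Nodal analysis, taking node 11 as the 0 V reference.
Source V1 fixes V_0 = 24 V.
KCL at each unknown node (sum of currents leaving = 0; resistances in Ω):
  Node 1: (V_1 - 24)/24 + (V_1 - V_2)/3300 + (V_1 - V_5)/91 = 0
  Node 2: (V_2 - V_1)/3300 + (V_2 - V_3)/120 + (V_2 - V_6)/12000 = 0
  Node 3: (V_3 - V_2)/120 + (V_3 - V_7)/1.6 = 0
  Node 4: (V_4 - V_5)/16 + (V_4 - 24)/4700 + (V_4 - V_8)/2700 = 0
  Node 5: (V_5 - V_4)/16 + (V_5 - V_6)/1 + (V_5 - V_1)/91 + (V_5 - V_9)/240 = 0
  Node 6: (V_6 - V_5)/1 + (V_6 - V_7)/1600 + (V_6 - V_2)/12000 + (V_6 - V_10)/39000 = 0
  Node 7: (V_7 - V_6)/1600 + (V_7 - V_3)/1.6 + (V_7 - 0)/68 = 0
  Node 8: (V_8 - V_9)/12 + (V_8 - V_4)/2700 = 0
  Node 9: (V_9 - V_8)/12 + (V_9 - V_10)/30000 + (V_9 - V_5)/240 = 0
  Node 10: (V_10 - V_9)/30000 + (V_10 - 0)/510 + (V_10 - V_6)/39000 = 0
Collecting terms (coefficients in siemens):
  0.05296·V_1 - 0.000303·V_2 - 0.01099·V_5 = 1
  0.00872·V_2 - 0.000303·V_1 - 0.008333·V_3 - 0.00008333·V_6 = 0
  0.6333·V_3 - 0.008333·V_2 - 0.625·V_7 = 0
  0.06308·V_4 - 0.0625·V_5 - 0.0003704·V_8 = 0.005106
  1.078·V_5 - 0.01099·V_1 - 0.0625·V_4 - 1·V_6 - 0.004167·V_9 = 0
  1.001·V_6 - 0.00008333·V_2 - 1·V_5 - 0.000625·V_7 - 0.00002564·V_10 = 0
  0.6403·V_7 - 0.625·V_3 - 0.000625·V_6 = 0
  0.0837·V_8 - 0.0003704·V_4 - 0.08333·V_9 = 0
  0.08753·V_9 - 0.004167·V_5 - 0.08333·V_8 - 0.00003333·V_10 = 0
  0.00202·V_10 - 0.00002564·V_6 - 0.00003333·V_9 = 0
Solving these 10 simultaneous equations (Gaussian elimination) gives:
  V_1 = 23.48 V, V_2 = 2.399 V, V_3 = 1.436 V, V_4 = 22.08 V
  V_5 = 22.08 V, V_6 = 22.06 V, V_7 = 1.423 V, V_8 = 21.92 V
  V_9 = 21.92 V, V_10 = 0.6419 V
Power in each resistor, P = (ΔV)²/R:
  P_R1 = (24 - 23.48)²/24 = 0.01138 W
  P_R2 = (23.48 - 2.399)²/3300 = 0.1346 W
  P_R3 = (2.399 - 1.436)²/120 = 0.00773 W
  P_R4 = (22.08 - 22.08)²/16 = 0.000001942 W
  P_R5 = (22.08 - 22.06)²/1 = 0.0002276 W
  P_R6 = (22.06 - 1.423)²/1600 = 0.2662 W
  P_R7 = (21.92 - 21.92)²/12 = 0.00000004256 W
  P_R8 = (21.92 - 0.6419)²/30000 = 0.01509 W
  P_R9 = (0.6419 - 0)²/510 = 0.0008078 W
  P_R10 = (24 - 22.08)²/4700 = 0.0007822 W
  P_R11 = (23.48 - 22.08)²/91 = 0.02155 W
  P_R12 = (2.399 - 22.06)²/12000 = 0.03222 W
  P_R13 = (1.436 - 1.423)²/1.6 = 0.0001031 W
  P_R14 = (22.08 - 21.92)²/2700 = 0.000009577 W
  P_R15 = (22.08 - 21.92)²/240 = 0.0001013 W
  P_R16 = (22.06 - 0.6419)²/39000 = 0.01176 W
  P_R17 = (1.423 - 0)²/68 = 0.02978 W
P_total = P_R1 + P_R2 + P_R3 + P_R4 + P_R5 + P_R6 + P_R7 + P_R8 + P_R9 + P_R10 + P_R11 + P_R12 + P_R13 + P_R14 + P_R15 + P_R16 + P_R17 = 0.5324 W

Final answer: 0.5324 W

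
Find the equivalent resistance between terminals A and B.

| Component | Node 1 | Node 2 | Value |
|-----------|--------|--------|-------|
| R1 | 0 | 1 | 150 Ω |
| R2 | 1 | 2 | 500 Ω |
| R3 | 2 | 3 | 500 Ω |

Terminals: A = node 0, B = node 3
Reduce the network between node 0 (A) and node 3 (B) by series/parallel combination:
  Rs1 = R1 + R2 (series, joined only at node 1) = 150 + 500 = 650 Ω
  Rs2 = R3 + Rs1 (series, joined only at node 2) = 500 + 650 = 1150 Ω
R_eq = 1.15 kΩ

Final answer: 1.15 kΩ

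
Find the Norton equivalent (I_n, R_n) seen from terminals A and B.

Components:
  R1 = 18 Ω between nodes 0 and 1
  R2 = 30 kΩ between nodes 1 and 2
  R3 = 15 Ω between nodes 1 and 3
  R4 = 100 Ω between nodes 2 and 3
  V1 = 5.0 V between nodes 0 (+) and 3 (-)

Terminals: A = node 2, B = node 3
Find the Thévenin equivalent first; then I_n = V_th/R_th and R_n = R_th.
Step 1 — V_th is the open-circuit voltage V_A - V_B (nothing connected across the terminals).
Nodal analysis, taking node 3 as the 0 V reference.
Source V1 fixes V_0 = 5 V.
KCL at each unknown node (sum of currents leaving = 0; resistances in Ω):
  Node 1: (V_1 - 5)/18 + (V_1 - V_2)/30000 + (V_1 - 0)/15 = 0
  Node 2: (V_2 - V_1)/30000 + (V_2 - 0)/100 = 0
Collecting terms (coefficients in siemens):
  0.1223·V_1 - 0.00003333·V_2 = 0.2778
  0.01003·V_2 - 0.00003333·V_1 = 0
Determinant D = (0.1223)(0.01003) - (-0.00003333)(-0.00003333) = 0.001227
V_1 = [(0.2778)(0.01003) - (-0.00003333)(0)]/D = 2.272 V
V_2 = [(0.1223)(0) - (0.2778)(-0.00003333)]/D = 0.007549 V
V_th = V_2 - V_3 = 0.007549 - 0 = 0.007549 V
Step 2 — R_th: zero the source — replace V1 by a short circuit (node 3 merges into node 0) — and find the resistance seen between A (node 2) and B (node 0).
Reduce the network between node 2 (A) and node 0 (B) by series/parallel combination:
  Rp1 = R1 ‖ R3 (parallel, both between nodes 0 and 1) = 1/(1/18 + 1/15) = 8.182 Ω
  Rs1 = R2 + Rp1 (series, joined only at node 1) = 30000 + 8.182 = 30010 Ω
  Rp2 = R4 ‖ Rs1 (parallel, both between nodes 0 and 2) = 1/(1/100 + 1/30010) = 99.67 Ω
R_th = 99.67 Ω
I_n = V_th/R_th = 0.007549/99.67 = 0.00007574 A, and R_n = R_th = 99.67 Ω

Final answer: I_n = 7.574e-05 A, R_n = 99.67 Ω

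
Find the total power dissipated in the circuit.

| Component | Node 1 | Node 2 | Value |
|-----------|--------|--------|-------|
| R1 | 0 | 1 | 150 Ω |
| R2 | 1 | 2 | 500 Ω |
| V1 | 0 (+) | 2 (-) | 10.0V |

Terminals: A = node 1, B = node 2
Nodal analysis, taking node 2 as the 0 V reference.
Source V1 fixes V_0 = 10 V.
KCL at each unknown node (sum of currents leaving = 0; resistances in Ω):
  Node 1: (V_1 - 10)/150 + (V_1 - 0)/500 = 0
Collecting terms: 0.008667 × V_1 = 0.06667  =>  V_1 = 7.692 V
Power in each resistor, P = (ΔV)²/R:
  P_R1 = (10 - 7.692)²/150 = 0.0355 W
  P_R2 = (7.692 - 0)²/500 = 0.1183 W
P_total = P_R1 + P_R2 = 0.1538 W

Final answer: 0.1538 W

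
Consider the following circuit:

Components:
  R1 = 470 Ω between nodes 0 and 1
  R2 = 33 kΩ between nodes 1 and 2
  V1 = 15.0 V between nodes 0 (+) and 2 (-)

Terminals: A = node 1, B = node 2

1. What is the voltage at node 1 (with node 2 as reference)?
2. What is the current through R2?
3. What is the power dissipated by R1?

Nodal analysis, taking node 2 as the 0 V reference.
Source V1 fixes V_0 = 15 V.
KCL at each unknown node (sum of currents leaving = 0; resistances in Ω):
  Node 1: (V_1 - 15)/470 + (V_1 - 0)/33000 = 0
Collecting terms: 0.002158 × V_1 = 0.03191  =>  V_1 = 14.79 V
Part 1:
  Read off the nodal solution: V_1 = 14.79 V
Part 2:
  I_R2 = (V_1 - V_2)/R2 = (14.79 - 0)/33000 = 0.0004482 A
  Magnitude: I_R2 = 0.0004482 A
Part 3:
  I_R1 = (V_0 - V_1)/R1 = (15 - 14.79)/470 = 0.0004482 A
  P_R1 = I_R1² × R1 = (0.0004482)² × 470 = 0.0000944 W

Final answers:
1. V_1 = 14.79 V
2. I_R2 = 0.0004482 A
3. P_R1 = 9.44e-05 W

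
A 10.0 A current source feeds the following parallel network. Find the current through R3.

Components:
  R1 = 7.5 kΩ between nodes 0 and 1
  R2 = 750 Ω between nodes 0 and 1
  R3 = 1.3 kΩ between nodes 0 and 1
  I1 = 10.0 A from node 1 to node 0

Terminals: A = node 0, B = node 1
All resistors sit directly between nodes 0 and 1, so they are in parallel and share one voltage V; the full source current 10 A splits among them.
1/R_par = 1/7500 + 1/750 + 1/1300 = 0.002236 S  =>  R_par = 447.2 Ω
V = I × R_par = 10 × 447.2 = 4472 V
I_R3 = V/R3 = 4472/1300 = 3.44 A

Final answer: 3.44 A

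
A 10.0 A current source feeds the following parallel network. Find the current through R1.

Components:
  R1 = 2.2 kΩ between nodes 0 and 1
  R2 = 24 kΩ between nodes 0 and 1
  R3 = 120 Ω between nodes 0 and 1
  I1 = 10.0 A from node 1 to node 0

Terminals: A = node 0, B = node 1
All resistors sit directly between nodes 0 and 1, so they are in parallel and share one voltage V; the full source current 10 A splits among them.
1/R_par = 1/2200 + 1/24000 + 1/120 = 0.00883 S  =>  R_par = 113.3 Ω
V = I × R_par = 10 × 113.3 = 1133 V
I_R1 = V/R1 = 1133/2200 = 0.5148 A

Final answer: 0.5148 A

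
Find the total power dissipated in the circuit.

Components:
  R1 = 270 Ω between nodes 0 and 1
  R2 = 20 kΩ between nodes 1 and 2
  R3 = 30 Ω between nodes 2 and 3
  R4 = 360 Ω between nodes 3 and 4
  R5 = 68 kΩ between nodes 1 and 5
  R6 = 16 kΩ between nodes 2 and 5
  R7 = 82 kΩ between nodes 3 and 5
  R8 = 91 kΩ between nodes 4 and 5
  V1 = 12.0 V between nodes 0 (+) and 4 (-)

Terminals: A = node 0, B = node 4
Nodal analysis, taking node 4 as the 0 V reference.
Source V1 fixes V_0 = 12 V.
KCL at each unknown node (sum of currents leaving = 0; resistances in Ω):
  Node 1: (V_1 - 12)/270 + (V_1 - V_2)/20000 + (V_1 - V_5)/68000 = 0
  Node 2: (V_2 - V_1)/20000 + (V_2 - V_3)/30 + (V_2 - V_5)/16000 = 0
  Node 3: (V_3 - V_2)/30 + (V_3 - 0)/360 + (V_3 - V_5)/82000 = 0
  Node 5: (V_5 - V_1)/68000 + (V_5 - V_2)/16000 + (V_5 - V_3)/82000 + (V_5 - 0)/91000 = 0
Collecting terms (coefficients in siemens):
  0.003768·V_1 - 0.00005·V_2 - 0.00001471·V_5 = 0.04444
  0.03345·V_2 - 0.00005·V_1 - 0.03333·V_3 - 0.0000625·V_5 = 0
  0.03612·V_3 - 0.03333·V_2 - 0.0000122·V_5 = 0
  0.0001004·V_5 - 0.00001471·V_1 - 0.0000625·V_2 - 0.0000122·V_3 = 0
Solving these 4 simultaneous equations (Gaussian elimination) gives:
  V_1 = 11.81 V, V_2 = 0.2726 V, V_3 = 0.2522 V, V_5 = 1.93 V
Power in each resistor, P = (ΔV)²/R:
  P_R1 = (12 - 11.81)²/270 = 0.0001407 W
  P_R2 = (11.81 - 0.2726)²/20000 = 0.00665 W
  P_R3 = (0.2726 - 0.2522)²/30 = 0.00001388 W
  P_R4 = (0.2522 - 0)²/360 = 0.0001767 W
  P_R5 = (11.81 - 1.93)²/68000 = 0.001434 W
  P_R6 = (0.2726 - 1.93)²/16000 = 0.0001716 W
  P_R7 = (0.2522 - 1.93)²/82000 = 0.00003431 W
  P_R8 = (0 - 1.93)²/91000 = 0.00004092 W
P_total = P_R1 + P_R2 + P_R3 + P_R4 + P_R5 + P_R6 + P_R7 + P_R8 = 0.008662 W

Final answer: 0.008662 W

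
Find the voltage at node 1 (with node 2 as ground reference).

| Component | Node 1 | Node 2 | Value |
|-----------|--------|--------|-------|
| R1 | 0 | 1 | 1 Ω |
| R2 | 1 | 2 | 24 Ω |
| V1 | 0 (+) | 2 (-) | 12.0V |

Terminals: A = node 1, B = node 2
Nodal analysis, taking node 2 as the 0 V reference.
Source V1 fixes V_0 = 12 V.
KCL at each unknown node (sum of currents leaving = 0; resistances in Ω):
  Node 1: (V_1 - 12)/1 + (V_1 - 0)/24 = 0
Collecting terms: 1.042 × V_1 = 12  =>  V_1 = 11.52 V
The requested potential is V_1 = 11.52 V.

Final answer: V_1 = 11.52 V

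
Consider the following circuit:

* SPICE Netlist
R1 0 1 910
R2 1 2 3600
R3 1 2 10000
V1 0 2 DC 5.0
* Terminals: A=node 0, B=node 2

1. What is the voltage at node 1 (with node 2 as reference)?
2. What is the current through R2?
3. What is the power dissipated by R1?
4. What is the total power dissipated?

Nodal analysis, taking node 2 as the 0 V reference.
Source V1 fixes V_0 = 5 V.
KCL at each unknown node (sum of currents leaving = 0; resistances in Ω):
  Node 1: (V_1 - 5)/910 + (V_1 - 0)/3600 + (V_1 - 0)/10000 = 0
Collecting terms: 0.001477 × V_1 = 0.005495  =>  V_1 = 3.721 V
Part 1:
  Read off the nodal solution: V_1 = 3.721 V
Part 2:
  I_R2 = (V_1 - V_2)/R2 = (3.721 - 0)/3600 = 0.001034 A
  Magnitude: I_R2 = 0.001034 A
Part 3:
  I_R1 = (V_0 - V_1)/R1 = (5 - 3.721)/910 = 0.001406 A
  P_R1 = I_R1² × R1 = (0.001406)² × 910 = 0.001798 W
Part 4:
  Power in each resistor, P = (ΔV)²/R:
    P_R1 = (5 - 3.721)²/910 = 0.001798 W
    P_R2 = (3.721 - 0)²/3600 = 0.003846 W
    P_R3 = (3.721 - 0)²/10000 = 0.001384 W
  P_total = P_R1 + P_R2 + P_R3 = 0.007028 W

Final answers:
1. V_1 = 3.721 V
2. I_R2 = 0.001034 A
3. P_R1 = 0.001798 W
4. P_total = 0.007028 W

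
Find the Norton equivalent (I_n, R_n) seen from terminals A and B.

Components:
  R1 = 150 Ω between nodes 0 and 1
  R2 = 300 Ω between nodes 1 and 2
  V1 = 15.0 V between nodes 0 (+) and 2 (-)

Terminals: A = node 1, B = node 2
Find the Thévenin equivalent first; then I_n = V_th/R_th and R_n = R_th.
Step 1 — V_th is the open-circuit voltage V_A - V_B (nothing connected across the terminals).
Nodal analysis, taking node 2 as the 0 V reference.
Source V1 fixes V_0 = 15 V.
KCL at each unknown node (sum of currents leaving = 0; resistances in Ω):
  Node 1: (V_1 - 15)/150 + (V_1 - 0)/300 = 0
Collecting terms: 0.01 × V_1 = 0.1  =>  V_1 = 10 V
V_th = V_1 - V_2 = 10 - 0 = 10 V
Step 2 — R_th: zero the source — replace V1 by a short circuit (node 2 merges into node 0) — and find the resistance seen between A (node 1) and B (node 0).
Reduce the network between node 1 (A) and node 0 (B) by series/parallel combination:
  Rp1 = R1 ‖ R2 (parallel, both between nodes 0 and 1) = 1/(1/150 + 1/300) = 100 Ω
R_th = 100 Ω
I_n = V_th/R_th = 10/100 = 0.1 A, and R_n = R_th = 100 Ω

Final answer: I_n = 0.1 A, R_n = 100 Ω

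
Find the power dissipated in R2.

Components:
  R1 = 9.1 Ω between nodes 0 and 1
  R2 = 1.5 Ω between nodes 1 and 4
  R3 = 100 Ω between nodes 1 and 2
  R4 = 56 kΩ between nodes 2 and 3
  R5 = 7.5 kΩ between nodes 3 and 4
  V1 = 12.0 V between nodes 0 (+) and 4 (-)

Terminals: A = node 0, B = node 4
Nodal analysis, taking node 4 as the 0 V reference.
Source V1 fixes V_0 = 12 V.
KCL at each unknown node (sum of currents leaving = 0; resistances in Ω):
  Node 1: (V_1 - 12)/9.1 + (V_1 - 0)/1.5 + (V_1 - V_2)/100 = 0
  Node 2: (V_2 - V_1)/100 + (V_2 - V_3)/56000 = 0
  Node 3: (V_3 - V_2)/56000 + (V_3 - 0)/7500 = 0
Collecting terms (coefficients in siemens):
  0.7866·V_1 - 0.01·V_2 = 1.319
  0.01002·V_2 - 0.01·V_1 - 0.00001786·V_3 = 0
  0.0001512·V_3 - 0.00001786·V_2 = 0
Solving these 3 simultaneous equations (Gaussian elimination) gives:
  V_1 = 1.698 V, V_2 = 1.695 V, V_3 = 0.2002 V
I_R2 = (V_1 - V_4)/R2 = (1.698 - 0)/1.5 = 1.132 A
P_R2 = I_R2² × R2 = (1.132)² × 1.5 = 1.922 W

Final answer: 1.922 W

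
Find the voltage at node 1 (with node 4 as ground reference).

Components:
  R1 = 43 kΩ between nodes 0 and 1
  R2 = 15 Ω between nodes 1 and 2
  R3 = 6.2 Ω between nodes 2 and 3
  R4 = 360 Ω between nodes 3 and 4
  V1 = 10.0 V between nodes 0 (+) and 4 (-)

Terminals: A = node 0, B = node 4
Nodal analysis, taking node 4 as the 0 V reference.
Source V1 fixes V_0 = 10 V.
KCL at each unknown node (sum of currents leaving = 0; resistances in Ω):
  Node 1: (V_1 - 10)/43000 + (V_1 - V_2)/15 = 0
  Node 2: (V_2 - V_1)/15 + (V_2 - V_3)/6.2 = 0
  Node 3: (V_3 - V_2)/6.2 + (V_3 - 0)/360 = 0
Collecting terms (coefficients in siemens):
  0.06669·V_1 - 0.06667·V_2 = 0.0002326
  0.228·V_2 - 0.06667·V_1 - 0.1613·V_3 = 0
  0.1641·V_3 - 0.1613·V_2 = 0
Solving these 3 simultaneous equations (Gaussian elimination) gives:
  V_1 = 0.08787 V, V_2 = 0.08441 V, V_3 = 0.08299 V
The requested potential is V_1 = 0.08787 V.

Final answer: V_1 = 0.08787 V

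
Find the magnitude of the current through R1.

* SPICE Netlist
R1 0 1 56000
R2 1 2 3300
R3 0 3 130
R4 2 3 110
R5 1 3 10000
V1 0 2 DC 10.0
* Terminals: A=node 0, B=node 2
Nodal analysis, taking node 2 as the 0 V reference.
Source V1 fixes V_0 = 10 V.
KCL at each unknown node (sum of currents leaving = 0; resistances in Ω):
  Node 1: (V_1 - 10)/56000 + (V_1 - 0)/3300 + (V_1 - V_3)/10000 = 0
  Node 3: (V_3 - 10)/130 + (V_3 - 0)/110 + (V_3 - V_1)/10000 = 0
Collecting terms (coefficients in siemens):
  0.0004209·V_1 - 0.0001·V_3 = 0.0001786
  0.01688·V_3 - 0.0001·V_1 = 0.07692
Determinant D = (0.0004209)(0.01688) - (-0.0001)(-0.0001) = 0.000007096
V_1 = [(0.0001786)(0.01688) - (-0.0001)(0.07692)]/D = 1.509 V
V_3 = [(0.0004209)(0.07692) - (0.0001786)(-0.0001)]/D = 4.565 V
I_R1 = (V_0 - V_1)/R1 = (10 - 1.509)/56000 = 0.0001516 A
|I_R1| = 0.0001516 A

Final answer: |I_R1| = 0.0001516 A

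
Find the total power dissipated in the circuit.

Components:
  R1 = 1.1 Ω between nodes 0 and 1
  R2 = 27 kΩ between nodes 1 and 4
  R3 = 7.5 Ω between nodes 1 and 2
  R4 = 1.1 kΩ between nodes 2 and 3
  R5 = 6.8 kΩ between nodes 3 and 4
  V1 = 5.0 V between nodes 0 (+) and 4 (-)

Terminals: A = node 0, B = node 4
Nodal analysis, taking node 4 as the 0 V reference.
Source V1 fixes V_0 = 5 V.
KCL at each unknown node (sum of currents leaving = 0; resistances in Ω):
  Node 1: (V_1 - 5)/1.1 + (V_1 - 0)/27000 + (V_1 - V_2)/7.5 = 0
  Node 2: (V_2 - V_1)/7.5 + (V_2 - V_3)/1100 = 0
  Node 3: (V_3 - V_2)/1100 + (V_3 - 0)/6800 = 0
Collecting terms (coefficients in siemens):
  1.042·V_1 - 0.1333·V_2 = 4.545
  0.1342·V_2 - 0.1333·V_1 - 0.0009091·V_3 = 0
  0.001056·V_3 - 0.0009091·V_2 = 0
Solving these 3 simultaneous equations (Gaussian elimination) gives:
  V_1 = 4.999 V, V_2 = 4.994 V, V_3 = 4.299 V
Power in each resistor, P = (ΔV)²/R:
  P_R1 = (5 - 4.999)²/1.1 = 0.0000007349 W
  P_R2 = (4.999 - 0)²/27000 = 0.0009256 W
  P_R3 = (4.999 - 4.994)²/7.5 = 0.000002998 W
  P_R4 = (4.994 - 4.299)²/1100 = 0.0004396 W
  P_R5 = (4.299 - 0)²/6800 = 0.002718 W
P_total = P_R1 + P_R2 + P_R3 + P_R4 + P_R5 = 0.004087 W

Final answer: 0.004087 W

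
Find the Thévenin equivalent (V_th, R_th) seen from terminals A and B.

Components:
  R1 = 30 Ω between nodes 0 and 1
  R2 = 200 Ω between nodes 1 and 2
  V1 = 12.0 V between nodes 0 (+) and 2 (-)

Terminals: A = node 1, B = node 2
Step 1 — V_th is the open-circuit voltage V_A - V_B (nothing connected across the terminals).
Nodal analysis, taking node 2 as the 0 V reference.
Source V1 fixes V_0 = 12 V.
KCL at each unknown node (sum of currents leaving = 0; resistances in Ω):
  Node 1: (V_1 - 12)/30 + (V_1 - 0)/200 = 0
Collecting terms: 0.03833 × V_1 = 0.4  =>  V_1 = 10.43 V
V_th = V_1 - V_2 = 10.43 - 0 = 10.43 V
Step 2 — R_th: zero the source — replace V1 by a short circuit (node 2 merges into node 0) — and find the resistance seen between A (node 1) and B (node 0).
Reduce the network between node 1 (A) and node 0 (B) by series/parallel combination:
  Rp1 = R1 ‖ R2 (parallel, both between nodes 0 and 1) = 1/(1/30 + 1/200) = 26.09 Ω
R_th = 26.09 Ω

Final answer: V_th = 10.43 V, R_th = 26.09 Ω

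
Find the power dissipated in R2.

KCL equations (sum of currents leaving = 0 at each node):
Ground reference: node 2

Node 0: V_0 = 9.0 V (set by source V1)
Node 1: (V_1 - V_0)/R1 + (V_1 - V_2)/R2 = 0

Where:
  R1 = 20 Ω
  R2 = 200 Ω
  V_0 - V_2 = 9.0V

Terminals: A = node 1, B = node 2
Nodal analysis, taking node 2 as the 0 V reference.
Source V1 fixes V_0 = 9 V.
KCL at each unknown node (sum of currents leaving = 0; resistances in Ω):
  Node 1: (V_1 - 9)/20 + (V_1 - 0)/200 = 0
Collecting terms: 0.055 × V_1 = 0.45  =>  V_1 = 8.182 V
I_R2 = (V_1 - V_2)/R2 = (8.182 - 0)/200 = 0.04091 A
P_R2 = I_R2² × R2 = (0.04091)² × 200 = 0.3347 W

Final answer: 0.3347 W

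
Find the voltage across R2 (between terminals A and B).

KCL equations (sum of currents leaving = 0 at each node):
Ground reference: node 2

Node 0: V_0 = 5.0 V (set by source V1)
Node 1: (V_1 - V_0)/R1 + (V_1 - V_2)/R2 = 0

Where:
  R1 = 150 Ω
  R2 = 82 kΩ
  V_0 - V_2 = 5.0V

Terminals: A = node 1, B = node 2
R1 and R2 are in series across V1 (node 0 → node 1 → node 2), and the output A–B is taken across R2, so this is a voltage divider.
Series current: I = V1/(R1 + R2) = 5/(150 + 82000) = 5/82150 = 0.00006086 A
V_R2 = I × R2 = V1 × R2/(R1 + R2) = 5 × 82000/82150 = 4.991 V

Final answer: 4.991 V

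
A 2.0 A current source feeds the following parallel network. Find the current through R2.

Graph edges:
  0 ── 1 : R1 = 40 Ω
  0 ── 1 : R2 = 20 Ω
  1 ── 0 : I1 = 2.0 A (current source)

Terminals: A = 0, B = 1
All resistors sit directly between nodes 0 and 1, so they are in parallel and share one voltage V; the full source current 2 A splits among them.
1/R_par = 1/40 + 1/20 = 0.075 S  =>  R_par = 13.33 Ω
V = I × R_par = 2 × 13.33 = 26.67 V
I_R2 = V/R2 = 26.67/20 = 1.333 A

Final answer: 1.333 A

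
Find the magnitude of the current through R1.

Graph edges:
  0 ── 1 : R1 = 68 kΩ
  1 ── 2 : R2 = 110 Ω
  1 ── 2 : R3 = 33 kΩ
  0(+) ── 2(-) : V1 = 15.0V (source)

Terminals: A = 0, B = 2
Nodal analysis, taking node 2 as the 0 V reference.
Source V1 fixes V_0 = 15 V.
KCL at each unknown node (sum of currents leaving = 0; resistances in Ω):
  Node 1: (V_1 - 15)/68000 + (V_1 - 0)/110 + (V_1 - 0)/33000 = 0
Collecting terms: 0.009136 × V_1 = 0.0002206  =>  V_1 = 0.02415 V
I_R1 = (V_0 - V_1)/R1 = (15 - 0.02415)/68000 = 0.0002202 A
|I_R1| = 0.0002202 A

Final answer: |I_R1| = 0.0002202 A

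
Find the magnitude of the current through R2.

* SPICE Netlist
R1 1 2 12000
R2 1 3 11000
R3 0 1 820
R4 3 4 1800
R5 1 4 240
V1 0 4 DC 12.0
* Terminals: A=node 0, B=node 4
Nodal analysis, taking node 4 as the 0 V reference.
Source V1 fixes V_0 = 12 V.
KCL at each unknown node (sum of currents leaving = 0; resistances in Ω):
  Node 1: (V_1 - V_2)/12000 + (V_1 - V_3)/11000 + (V_1 - 12)/820 + (V_1 - 0)/240 = 0
  Node 2: (V_2 - V_1)/12000 = 0
  Node 3: (V_3 - V_1)/11000 + (V_3 - 0)/1800 = 0
Collecting terms (coefficients in siemens):
  0.00556·V_1 - 0.00008333·V_2 - 0.00009091·V_3 = 0.01463
  0.00008333·V_2 - 0.00008333·V_1 = 0
  0.0006465·V_3 - 0.00009091·V_1 = 0
Solving these 3 simultaneous equations (Gaussian elimination) gives:
  V_1 = 2.678 V, V_2 = 2.678 V, V_3 = 0.3766 V
I_R2 = (V_1 - V_3)/R2 = (2.678 - 0.3766)/11000 = 0.0002092 A
|I_R2| = 0.0002092 A

Final answer: |I_R2| = 0.0002092 A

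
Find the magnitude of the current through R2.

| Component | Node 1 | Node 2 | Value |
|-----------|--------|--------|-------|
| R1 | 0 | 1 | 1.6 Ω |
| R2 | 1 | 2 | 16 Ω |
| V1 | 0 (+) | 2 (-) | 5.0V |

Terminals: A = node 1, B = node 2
Nodal analysis, taking node 2 as the 0 V reference.
Source V1 fixes V_0 = 5 V.
KCL at each unknown node (sum of currents leaving = 0; resistances in Ω):
  Node 1: (V_1 - 5)/1.6 + (V_1 - 0)/16 = 0
Collecting terms: 0.6875 × V_1 = 3.125  =>  V_1 = 4.545 V
I_R2 = (V_1 - V_2)/R2 = (4.545 - 0)/16 = 0.2841 A
|I_R2| = 0.2841 A

Final answer: |I_R2| = 0.2841 A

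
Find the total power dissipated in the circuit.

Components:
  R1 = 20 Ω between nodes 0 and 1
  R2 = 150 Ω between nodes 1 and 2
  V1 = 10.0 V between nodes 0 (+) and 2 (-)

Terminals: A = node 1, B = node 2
Nodal analysis, taking node 2 as the 0 V reference.
Source V1 fixes V_0 = 10 V.
KCL at each unknown node (sum of currents leaving = 0; resistances in Ω):
  Node 1: (V_1 - 10)/20 + (V_1 - 0)/150 = 0
Collecting terms: 0.05667 × V_1 = 0.5  =>  V_1 = 8.824 V
Power in each resistor, P = (ΔV)²/R:
  P_R1 = (10 - 8.824)²/20 = 0.0692 W
  P_R2 = (8.824 - 0)²/150 = 0.519 W
P_total = P_R1 + P_R2 = 0.5882 W

Final answer: 0.5882 W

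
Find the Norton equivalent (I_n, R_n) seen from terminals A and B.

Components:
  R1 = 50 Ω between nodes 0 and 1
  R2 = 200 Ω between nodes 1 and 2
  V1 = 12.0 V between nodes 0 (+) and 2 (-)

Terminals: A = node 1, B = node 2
Find the Thévenin equivalent first; then I_n = V_th/R_th and R_n = R_th.
Step 1 — V_th is the open-circuit voltage V_A - V_B (nothing connected across the terminals).
Nodal analysis, taking node 2 as the 0 V reference.
Source V1 fixes V_0 = 12 V.
KCL at each unknown node (sum of currents leaving = 0; resistances in Ω):
  Node 1: (V_1 - 12)/50 + (V_1 - 0)/200 = 0
Collecting terms: 0.025 × V_1 = 0.24  =>  V_1 = 9.6 V
V_th = V_1 - V_2 = 9.6 - 0 = 9.6 V
Step 2 — R_th: zero the source — replace V1 by a short circuit (node 2 merges into node 0) — and find the resistance seen between A (node 1) and B (node 0).
Reduce the network between node 1 (A) and node 0 (B) by series/parallel combination:
  Rp1 = R1 ‖ R2 (parallel, both between nodes 0 and 1) = 1/(1/50 + 1/200) = 40 Ω
R_th = 40 Ω
I_n = V_th/R_th = 9.6/40 = 0.24 A, and R_n = R_th = 40 Ω

Final answer: I_n = 0.24 A, R_n = 40 Ω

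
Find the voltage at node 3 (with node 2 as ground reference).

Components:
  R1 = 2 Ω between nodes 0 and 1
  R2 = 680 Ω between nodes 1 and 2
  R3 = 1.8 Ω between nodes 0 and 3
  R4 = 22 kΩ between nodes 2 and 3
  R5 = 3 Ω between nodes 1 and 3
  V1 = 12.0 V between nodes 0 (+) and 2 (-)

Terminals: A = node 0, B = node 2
Nodal analysis, taking node 2 as the 0 V reference.
Source V1 fixes V_0 = 12 V.
KCL at each unknown node (sum of currents leaving = 0; resistances in Ω):
  Node 1: (V_1 - 12)/2 + (V_1 - 0)/680 + (V_1 - V_3)/3 = 0
  Node 3: (V_3 - 12)/1.8 + (V_3 - 0)/22000 + (V_3 - V_1)/3 = 0
Collecting terms (coefficients in siemens):
  0.8348·V_1 - 0.3333·V_3 = 6
  0.8889·V_3 - 0.3333·V_1 = 6.667
Determinant D = (0.8348)(0.8889) - (-0.3333)(-0.3333) = 0.631
V_1 = [(6)(0.8889) - (-0.3333)(6.667)]/D = 11.97 V
V_3 = [(0.8348)(6.667) - (6)(-0.3333)]/D = 11.99 V
The requested potential is V_3 = 11.99 V.

Final answer: V_3 = 11.99 V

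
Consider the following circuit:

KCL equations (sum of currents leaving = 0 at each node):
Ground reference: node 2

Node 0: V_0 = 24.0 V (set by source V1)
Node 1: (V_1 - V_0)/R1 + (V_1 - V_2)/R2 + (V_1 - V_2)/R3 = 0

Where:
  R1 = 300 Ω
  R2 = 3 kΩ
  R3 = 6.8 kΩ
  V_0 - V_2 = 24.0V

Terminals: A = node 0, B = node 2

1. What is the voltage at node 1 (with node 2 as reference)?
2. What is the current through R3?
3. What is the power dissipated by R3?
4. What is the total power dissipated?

Nodal analysis, taking node 2 as the 0 V reference.
Source V1 fixes V_0 = 24 V.
KCL at each unknown node (sum of currents leaving = 0; resistances in Ω):
  Node 1: (V_1 - 24)/300 + (V_1 - 0)/3000 + (V_1 - 0)/6800 = 0
Collecting terms: 0.003814 × V_1 = 0.08  =>  V_1 = 20.98 V
Part 1:
  Read off the nodal solution: V_1 = 20.98 V
Part 2:
  I_R3 = (V_1 - V_2)/R3 = (20.98 - 0)/6800 = 0.003085 A
  Magnitude: I_R3 = 0.003085 A
Part 3:
  I_R3 = (V_1 - V_2)/R3 = (20.98 - 0)/6800 = 0.003085 A
  P_R3 = I_R3² × R3 = (0.003085)² × 6800 = 0.06471 W
Part 4:
  Power in each resistor, P = (ΔV)²/R:
    P_R1 = (24 - 20.98)²/300 = 0.03046 W
    P_R2 = (20.98 - 0)²/3000 = 0.1467 W
    P_R3 = (20.98 - 0)²/6800 = 0.06471 W
  P_total = P_R1 + P_R2 + P_R3 = 0.2419 W

Final answers:
1. V_1 = 20.98 V
2. I_R3 = 0.003085 A
3. P_R3 = 0.06471 W
4. P_total = 0.2419 W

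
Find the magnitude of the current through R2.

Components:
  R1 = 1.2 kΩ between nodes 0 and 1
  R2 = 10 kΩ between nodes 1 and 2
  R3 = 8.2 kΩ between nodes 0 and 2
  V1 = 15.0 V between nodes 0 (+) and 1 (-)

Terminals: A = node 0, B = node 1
Nodal analysis, taking node 1 as the 0 V reference.
Source V1 fixes V_0 = 15 V.
KCL at each unknown node (sum of currents leaving = 0; resistances in Ω):
  Node 2: (V_2 - 0)/10000 + (V_2 - 15)/8200 = 0
Collecting terms: 0.000222 × V_2 = 0.001829  =>  V_2 = 8.242 V
I_R2 = (V_1 - V_2)/R2 = (0 - 8.242)/10000 = -0.0008242 A
|I_R2| = 0.0008242 A

Final answer: |I_R2| = 0.0008242 A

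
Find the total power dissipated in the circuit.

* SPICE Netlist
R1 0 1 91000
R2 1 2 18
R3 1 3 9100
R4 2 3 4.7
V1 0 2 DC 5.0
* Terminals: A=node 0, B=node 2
Nodal analysis, taking node 2 as the 0 V reference.
Source V1 fixes V_0 = 5 V.
KCL at each unknown node (sum of currents leaving = 0; resistances in Ω):
  Node 1: (V_1 - 5)/91000 + (V_1 - 0)/18 + (V_1 - V_3)/9100 = 0
  Node 3: (V_3 - V_1)/9100 + (V_3 - 0)/4.7 = 0
Collecting terms (coefficients in siemens):
  0.05568·V_1 - 0.0001099·V_3 = 0.00005495
  0.2129·V_3 - 0.0001099·V_1 = 0
Determinant D = (0.05568)(0.2129) - (-0.0001099)(-0.0001099) = 0.01185
V_1 = [(0.00005495)(0.2129) - (-0.0001099)(0)]/D = 0.0009869 V
V_3 = [(0.05568)(0) - (0.00005495)(-0.0001099)]/D = 0.0000005094 V
Power in each resistor, P = (ΔV)²/R:
  P_R1 = (5 - 0.0009869)²/91000 = 0.0002746 W
  P_R2 = (0.0009869 - 0)²/18 = 0.00000005411 W
  P_R3 = (0.0009869 - 0.0000005094)²/9100 = 0.0000000001069 W
  P_R4 = (0 - 0.0000005094)²/4.7 = 0.00000000000005522 W
P_total = P_R1 + P_R2 + P_R3 + P_R4 = 0.0002747 W

Final answer: 0.0002747 W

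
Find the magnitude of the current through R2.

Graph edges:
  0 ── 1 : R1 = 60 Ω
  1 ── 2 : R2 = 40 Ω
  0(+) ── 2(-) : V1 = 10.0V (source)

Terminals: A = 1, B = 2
Nodal analysis, taking node 2 as the 0 V reference.
Source V1 fixes V_0 = 10 V.
KCL at each unknown node (sum of currents leaving = 0; resistances in Ω):
  Node 1: (V_1 - 10)/60 + (V_1 - 0)/40 = 0
Collecting terms: 0.04167 × V_1 = 0.1667  =>  V_1 = 4 V
I_R2 = (V_1 - V_2)/R2 = (4 - 0)/40 = 0.1 A
|I_R2| = 0.1 A

Final answer: |I_R2| = 0.1 A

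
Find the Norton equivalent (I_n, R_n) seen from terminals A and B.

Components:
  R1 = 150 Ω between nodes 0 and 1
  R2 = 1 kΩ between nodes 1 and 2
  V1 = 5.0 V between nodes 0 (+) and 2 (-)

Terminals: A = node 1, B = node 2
Find the Thévenin equivalent first; then I_n = V_th/R_th and R_n = R_th.
Step 1 — V_th is the open-circuit voltage V_A - V_B (nothing connected across the terminals).
Nodal analysis, taking node 2 as the 0 V reference.
Source V1 fixes V_0 = 5 V.
KCL at each unknown node (sum of currents leaving = 0; resistances in Ω):
  Node 1: (V_1 - 5)/150 + (V_1 - 0)/1000 = 0
Collecting terms: 0.007667 × V_1 = 0.03333  =>  V_1 = 4.348 V
V_th = V_1 - V_2 = 4.348 - 0 = 4.348 V
Step 2 — R_th: zero the source — replace V1 by a short circuit (node 2 merges into node 0) — and find the resistance seen between A (node 1) and B (node 0).
Reduce the network between node 1 (A) and node 0 (B) by series/parallel combination:
  Rp1 = R1 ‖ R2 (parallel, both between nodes 0 and 1) = 1/(1/150 + 1/1000) = 130.4 Ω
R_th = 130.4 Ω
I_n = V_th/R_th = 4.348/130.4 = 0.03333 A, and R_n = R_th = 130.4 Ω

Final answer: I_n = 0.03333 A, R_n = 130.4 Ω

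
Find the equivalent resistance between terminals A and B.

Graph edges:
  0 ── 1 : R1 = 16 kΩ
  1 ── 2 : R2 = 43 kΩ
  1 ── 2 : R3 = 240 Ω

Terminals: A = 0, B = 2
Reduce the network between node 0 (A) and node 2 (B) by series/parallel combination:
  Rp1 = R2 ‖ R3 (parallel, both between nodes 1 and 2) = 1/(1/43000 + 1/240) = 238.7 Ω
  Rs1 = R1 + Rp1 (series, joined only at node 1) = 16000 + 238.7 = 16240 Ω
R_eq = 16.24 kΩ

Final answer: 16.24 kΩ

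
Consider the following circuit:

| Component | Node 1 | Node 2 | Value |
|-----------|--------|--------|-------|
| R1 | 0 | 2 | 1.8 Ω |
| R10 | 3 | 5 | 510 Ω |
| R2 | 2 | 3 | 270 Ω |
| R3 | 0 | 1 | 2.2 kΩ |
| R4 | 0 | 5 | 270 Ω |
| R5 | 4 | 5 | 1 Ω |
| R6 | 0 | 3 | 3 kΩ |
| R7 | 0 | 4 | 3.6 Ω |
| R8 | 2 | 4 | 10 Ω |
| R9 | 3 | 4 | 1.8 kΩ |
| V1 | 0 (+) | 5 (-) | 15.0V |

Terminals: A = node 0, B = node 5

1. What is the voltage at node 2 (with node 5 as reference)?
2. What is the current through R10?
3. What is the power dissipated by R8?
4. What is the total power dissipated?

Nodal analysis, taking node 5 as the 0 V reference.
Source V1 fixes V_0 = 15 V.
KCL at each unknown node (sum of currents leaving = 0; resistances in Ω):
  Node 1: (V_1 - 15)/2200 = 0
  Node 2: (V_2 - 15)/1.8 + (V_2 - V_3)/270 + (V_2 - V_4)/10 = 0
  Node 3: (V_3 - V_2)/270 + (V_3 - 15)/3000 + (V_3 - V_4)/1800 + (V_3 - 0)/510 = 0
  Node 4: (V_4 - 0)/1 + (V_4 - 15)/3.6 + (V_4 - V_2)/10 + (V_4 - V_3)/1800 = 0
Collecting terms (coefficients in siemens):
  0.0004545·V_1 = 0.006818
  0.6593·V_2 - 0.003704·V_3 - 0.1·V_4 = 8.333
  0.006553·V_3 - 0.003704·V_2 - 0.0005556·V_4 = 0.005
  1.378·V_4 - 0.1·V_2 - 0.0005556·V_3 = 4.167
Solving these 4 simultaneous equations (Gaussian elimination) gives:
  V_1 = 15 V, V_2 = 13.29 V, V_3 = 8.615 V, V_4 = 3.991 V
Part 1:
  Read off the nodal solution: V_2 = 13.29 V
Part 2:
  I_R10 = (V_3 - V_5)/R10 = (8.615 - 0)/510 = 0.01689 A
  Magnitude: I_R10 = 0.01689 A
Part 3:
  I_R8 = (V_2 - V_4)/R8 = (13.29 - 3.991)/10 = 0.9303 A
  P_R8 = I_R8² × R8 = (0.9303)² × 10 = 8.655 W
Part 4:
  Power in each resistor, P = (ΔV)²/R:
    P_R1 = (15 - 13.29)²/1.8 = 1.616 W
    P_R2 = (13.29 - 8.615)²/270 = 0.08111 W
    P_R3 = (15 - 15)²/2200 = 0 W
    P_R4 = (15 - 0)²/270 = 0.8333 W
    P_R5 = (3.991 - 0)²/1 = 15.93 W
    P_R6 = (15 - 8.615)²/3000 = 0.01359 W
    P_R7 = (15 - 3.991)²/3.6 = 33.67 W
    P_R8 = (13.29 - 3.991)²/10 = 8.655 W
    P_R9 = (8.615 - 3.991)²/1800 = 0.01188 W
    P_R10 = (8.615 - 0)²/510 = 0.1455 W
  P_total = P_R1 + P_R2 + P_R3 + P_R4 + P_R5 + P_R6 + P_R7 + P_R8 + P_R9 + P_R10 = 60.95 W

Final answers:
1. V_2 = 13.29 V
2. I_R10 = 0.01689 A
3. P_R8 = 8.655 W
4. P_total = 60.95 W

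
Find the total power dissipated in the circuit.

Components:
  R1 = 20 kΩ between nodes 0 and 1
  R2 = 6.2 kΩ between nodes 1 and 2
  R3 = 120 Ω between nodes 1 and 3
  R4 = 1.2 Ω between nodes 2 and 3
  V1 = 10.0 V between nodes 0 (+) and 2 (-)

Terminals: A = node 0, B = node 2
Nodal analysis, taking node 2 as the 0 V reference.
Source V1 fixes V_0 = 10 V.
KCL at each unknown node (sum of currents leaving = 0; resistances in Ω):
  Node 1: (V_1 - 10)/20000 + (V_1 - 0)/6200 + (V_1 - V_3)/120 = 0
  Node 3: (V_3 - V_1)/120 + (V_3 - 0)/1.2 = 0
Collecting terms (coefficients in siemens):
  0.008545·V_1 - 0.008333·V_3 = 0.0005
  0.8417·V_3 - 0.008333·V_1 = 0
Determinant D = (0.008545)(0.8417) - (-0.008333)(-0.008333) = 0.007122
V_1 = [(0.0005)(0.8417) - (-0.008333)(0)]/D = 0.05909 V
V_3 = [(0.008545)(0) - (0.0005)(-0.008333)]/D = 0.000585 V
Power in each resistor, P = (ΔV)²/R:
  P_R1 = (10 - 0.05909)²/20000 = 0.004941 W
  P_R2 = (0.05909 - 0)²/6200 = 0.0000005631 W
  P_R3 = (0.05909 - 0.000585)²/120 = 0.00002852 W
  P_R4 = (0 - 0.000585)²/1.2 = 0.0000002852 W
P_total = P_R1 + P_R2 + P_R3 + P_R4 = 0.00497 W

Final answer: 0.00497 W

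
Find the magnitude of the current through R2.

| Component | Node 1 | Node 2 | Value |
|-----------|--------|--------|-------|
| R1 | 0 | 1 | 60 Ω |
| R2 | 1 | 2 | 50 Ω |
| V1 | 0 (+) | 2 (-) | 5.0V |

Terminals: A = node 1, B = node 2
Nodal analysis, taking node 2 as the 0 V reference.
Source V1 fixes V_0 = 5 V.
KCL at each unknown node (sum of currents leaving = 0; resistances in Ω):
  Node 1: (V_1 - 5)/60 + (V_1 - 0)/50 = 0
Collecting terms: 0.03667 × V_1 = 0.08333  =>  V_1 = 2.273 V
I_R2 = (V_1 - V_2)/R2 = (2.273 - 0)/50 = 0.04545 A
|I_R2| = 0.04545 A

Final answer: |I_R2| = 0.04545 A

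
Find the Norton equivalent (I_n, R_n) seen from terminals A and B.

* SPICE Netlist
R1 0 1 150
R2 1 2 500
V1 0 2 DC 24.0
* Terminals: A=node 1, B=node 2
Find the Thévenin equivalent first; then I_n = V_th/R_th and R_n = R_th.
Step 1 — V_th is the open-circuit voltage V_A - V_B (nothing connected across the terminals).
Nodal analysis, taking node 2 as the 0 V reference.
Source V1 fixes V_0 = 24 V.
KCL at each unknown node (sum of currents leaving = 0; resistances in Ω):
  Node 1: (V_1 - 24)/150 + (V_1 - 0)/500 = 0
Collecting terms: 0.008667 × V_1 = 0.16  =>  V_1 = 18.46 V
V_th = V_1 - V_2 = 18.46 - 0 = 18.46 V
Step 2 — R_th: zero the source — replace V1 by a short circuit (node 2 merges into node 0) — and find the resistance seen between A (node 1) and B (node 0).
Reduce the network between node 1 (A) and node 0 (B) by series/parallel combination:
  Rp1 = R1 ‖ R2 (parallel, both between nodes 0 and 1) = 1/(1/150 + 1/500) = 115.4 Ω
R_th = 115.4 Ω
I_n = V_th/R_th = 18.46/115.4 = 0.16 A, and R_n = R_th = 115.4 Ω

Final answer: I_n = 0.16 A, R_n = 115.4 Ω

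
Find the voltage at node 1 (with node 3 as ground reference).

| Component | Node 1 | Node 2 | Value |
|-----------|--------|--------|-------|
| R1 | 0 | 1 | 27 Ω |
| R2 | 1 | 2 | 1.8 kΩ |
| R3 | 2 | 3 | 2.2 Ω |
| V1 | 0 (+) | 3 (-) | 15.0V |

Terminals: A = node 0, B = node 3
Nodal analysis, taking node 3 as the 0 V reference.
Source V1 fixes V_0 = 15 V.
KCL at each unknown node (sum of currents leaving = 0; resistances in Ω):
  Node 1: (V_1 - 15)/27 + (V_1 - V_2)/1800 = 0
  Node 2: (V_2 - V_1)/1800 + (V_2 - 0)/2.2 = 0
Collecting terms (coefficients in siemens):
  0.03759·V_1 - 0.0005556·V_2 = 0.5556
  0.4551·V_2 - 0.0005556·V_1 = 0
Determinant D = (0.03759)(0.4551) - (-0.0005556)(-0.0005556) = 0.01711
V_1 = [(0.5556)(0.4551) - (-0.0005556)(0)]/D = 14.78 V
V_2 = [(0.03759)(0) - (0.5556)(-0.0005556)]/D = 0.01804 V
The requested potential is V_1 = 14.78 V.

Final answer: V_1 = 14.78 V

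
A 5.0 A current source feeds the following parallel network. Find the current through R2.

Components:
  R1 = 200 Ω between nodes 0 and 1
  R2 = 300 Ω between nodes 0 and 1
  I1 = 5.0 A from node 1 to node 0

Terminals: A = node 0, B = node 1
All resistors sit directly between nodes 0 and 1, so they are in parallel and share one voltage V; the full source current 5 A splits among them.
1/R_par = 1/200 + 1/300 = 0.008333 S  =>  R_par = 120 Ω
V = I × R_par = 5 × 120 = 600 V
I_R2 = V/R2 = 600/300 = 2 A

Final answer: 2 A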